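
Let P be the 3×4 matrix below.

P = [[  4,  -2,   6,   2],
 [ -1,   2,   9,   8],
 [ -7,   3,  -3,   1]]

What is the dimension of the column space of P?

Row reduce to echelon form.
R2 ← R2 + (1/4)·R1: [0, 3/2, 21/2, 17/2]
R3 ← R3 + (7/4)·R1: [0, -1/2, 15/2, 9/2]
R3 ← R3 + (1/3)·R2: [0, 0, 11, 22/3]
Echelon form has 3 nonzero rows, so rank(P) = 3.
The column space has dimension equal to the rank: 3.

3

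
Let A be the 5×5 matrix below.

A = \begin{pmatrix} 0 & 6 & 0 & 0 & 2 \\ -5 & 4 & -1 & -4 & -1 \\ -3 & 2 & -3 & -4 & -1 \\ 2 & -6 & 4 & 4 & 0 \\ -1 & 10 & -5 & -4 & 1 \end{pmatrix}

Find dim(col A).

Row reduce to echelon form.
Swap R1 ↔ R2
R3 ← R3 − (3/5)·R1: [0, -2/5, -12/5, -8/5, -2/5]
R4 ← R4 + (2/5)·R1: [0, -22/5, 18/5, 12/5, -2/5]
R5 ← R5 − (1/5)·R1: [0, 46/5, -24/5, -16/5, 6/5]
R3 ← R3 + (1/15)·R2: [0, 0, -12/5, -8/5, -4/15]
R4 ← R4 + (11/15)·R2: [0, 0, 18/5, 12/5, 16/15]
R5 ← R5 − (23/15)·R2: [0, 0, -24/5, -16/5, -28/15]
R4 ← R4 + (3/2)·R3: [0, 0, 0, 0, 2/3]
R5 ← R5 − (2)·R3: [0, 0, 0, 0, -4/3]
R5 ← R5 + (2)·R4: [0, 0, 0, 0, 0]
Echelon form has 4 nonzero rows, so rank(A) = 4.
The column space has dimension equal to the rank: 4.

4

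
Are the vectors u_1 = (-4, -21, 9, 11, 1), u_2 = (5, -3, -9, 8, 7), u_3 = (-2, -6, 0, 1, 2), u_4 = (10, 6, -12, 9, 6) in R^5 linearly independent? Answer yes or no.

Form the matrix with these vectors as rows and row reduce.
R2 ← R2 + (5/4)·R1: [0, -117/4, 9/4, 87/4, 33/4]
R3 ← R3 − (1/2)·R1: [0, 9/2, -9/2, -9/2, 3/2]
R4 ← R4 + (5/2)·R1: [0, -93/2, 21/2, 73/2, 17/2]
R3 ← R3 + (2/13)·R2: [0, 0, -54/13, -15/13, 36/13]
R4 ← R4 − (62/39)·R2: [0, 0, 90/13, 25/13, -60/13]
R4 ← R4 + (5/3)·R3: [0, 0, 0, 0, 0]
3 nonzero rows, so the 4 vectors span a space of dimension 3.
Since 3 < 4, the vectors are linearly dependent.

no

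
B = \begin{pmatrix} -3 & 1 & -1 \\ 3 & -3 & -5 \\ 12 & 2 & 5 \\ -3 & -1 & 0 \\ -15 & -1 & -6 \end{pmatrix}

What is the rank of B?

Row reduce to echelon form.
R2 ← R2 + R1: [0, -2, -6]
R3 ← R3 + (4)·R1: [0, 6, 1]
R4 ← R4 − R1: [0, -2, 1]
R5 ← R5 − (5)·R1: [0, -6, -1]
R3 ← R3 + (3)·R2: [0, 0, -17]
R4 ← R4 − R2: [0, 0, 7]
R5 ← R5 − (3)·R2: [0, 0, 17]
R4 ← R4 + (7/17)·R3: [0, 0, 0]
R5 ← R5 + R3: [0, 0, 0]
Echelon form has 3 nonzero rows, so rank(B) = 3.

3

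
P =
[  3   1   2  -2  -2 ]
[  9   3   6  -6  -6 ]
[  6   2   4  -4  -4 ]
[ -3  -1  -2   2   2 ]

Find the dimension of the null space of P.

4

Row reduce to echelon form.
R2 ← R2 − (3)·R1: [0, 0, 0, 0, 0]
R3 ← R3 − (2)·R1: [0, 0, 0, 0, 0]
R4 ← R4 + R1: [0, 0, 0, 0, 0]
1 nonzero row, so rank(P) = 1.
P has 5 columns; by rank–nullity, nullity = 5 − 1 = 4.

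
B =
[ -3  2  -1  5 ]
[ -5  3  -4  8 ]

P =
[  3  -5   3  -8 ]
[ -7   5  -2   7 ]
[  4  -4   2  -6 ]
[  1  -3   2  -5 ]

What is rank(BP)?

First compute BP:
[[-22,  14,  -5,  19],
 [-44,  32, -13,  45]]
Now row reduce the product.
R2 ← R2 − (2)·R1: [0, 4, -3, 7]
2 nonzero rows, so rank(BP) = 2.

2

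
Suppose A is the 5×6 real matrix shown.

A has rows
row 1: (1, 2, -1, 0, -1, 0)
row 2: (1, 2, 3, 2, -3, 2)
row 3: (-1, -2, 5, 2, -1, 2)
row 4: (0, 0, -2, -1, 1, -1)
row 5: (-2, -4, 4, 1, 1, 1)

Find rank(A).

Row reduce to echelon form.
R2 ← R2 − R1: [0, 0, 4, 2, -2, 2]
R3 ← R3 + R1: [0, 0, 4, 2, -2, 2]
R5 ← R5 + (2)·R1: [0, 0, 2, 1, -1, 1]
R3 ← R3 − R2: [0, 0, 0, 0, 0, 0]
R4 ← R4 + (1/2)·R2: [0, 0, 0, 0, 0, 0]
R5 ← R5 − (1/2)·R2: [0, 0, 0, 0, 0, 0]
Echelon form has 2 nonzero rows, so rank(A) = 2.

2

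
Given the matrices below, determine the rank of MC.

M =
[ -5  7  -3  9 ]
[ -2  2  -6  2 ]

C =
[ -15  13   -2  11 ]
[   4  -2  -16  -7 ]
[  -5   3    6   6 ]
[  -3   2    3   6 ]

First compute MC:
[[ 91, -70, -93, -68],
 [ 62, -44, -58, -60]]
Now row reduce the product.
R2 ← R2 − (62/91)·R1: [0, 48/13, 488/91, -1244/91]
2 nonzero rows, so rank(MC) = 2.

2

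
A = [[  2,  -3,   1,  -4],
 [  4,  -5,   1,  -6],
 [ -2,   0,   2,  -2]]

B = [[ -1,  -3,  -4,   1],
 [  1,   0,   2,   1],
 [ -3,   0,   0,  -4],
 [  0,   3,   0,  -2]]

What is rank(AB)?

2

First compute AB:
[[ -8, -18, -14,   3],
 [-12, -30, -26,   7],
 [ -4,   0,   8,  -6]]
Now row reduce the product.
R2 ← R2 − (3/2)·R1: [0, -3, -5, 5/2]
R3 ← R3 − (1/2)·R1: [0, 9, 15, -15/2]
R3 ← R3 + (3)·R2: [0, 0, 0, 0]
2 nonzero rows, so rank(AB) = 2.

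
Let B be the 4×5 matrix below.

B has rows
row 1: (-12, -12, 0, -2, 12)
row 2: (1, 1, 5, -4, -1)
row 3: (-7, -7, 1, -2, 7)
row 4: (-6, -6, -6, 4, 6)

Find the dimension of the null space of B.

Row reduce to echelon form.
R2 ← R2 + (1/12)·R1: [0, 0, 5, -25/6, 0]
R3 ← R3 − (7/12)·R1: [0, 0, 1, -5/6, 0]
R4 ← R4 − (1/2)·R1: [0, 0, -6, 5, 0]
R3 ← R3 − (1/5)·R2: [0, 0, 0, 0, 0]
R4 ← R4 + (6/5)·R2: [0, 0, 0, 0, 0]
2 nonzero rows, so rank(B) = 2.
B has 5 columns; by rank–nullity, nullity = 5 − 2 = 3.

3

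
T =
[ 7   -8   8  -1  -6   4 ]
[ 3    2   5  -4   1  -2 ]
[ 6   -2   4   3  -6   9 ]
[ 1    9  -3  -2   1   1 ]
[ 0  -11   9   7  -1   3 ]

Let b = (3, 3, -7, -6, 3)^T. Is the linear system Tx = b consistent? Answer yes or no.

yes

Row reduce the augmented matrix [T | b].
R2 ← R2 − (3/7)·R1: [0, 38/7, 11/7, -25/7, 25/7, -26/7, 12/7]
R3 ← R3 − (6/7)·R1: [0, 34/7, -20/7, 27/7, -6/7, 39/7, -67/7]
R4 ← R4 − (1/7)·R1: [0, 71/7, -29/7, -13/7, 13/7, 3/7, -45/7]
R3 ← R3 − (17/19)·R2: [0, 0, -81/19, 134/19, -77/19, 169/19, -211/19]
R4 ← R4 − (71/38)·R2: [0, 0, -269/38, 183/38, -183/38, 140/19, -183/19]
R5 ← R5 + (77/38)·R2: [0, 0, 463/38, -9/38, 237/38, -86/19, 123/19]
R4 ← R4 − (269/162)·R3: [0, 0, 0, -1117/162, 155/81, -1199/162, 1427/162]
R5 ← R5 + (463/162)·R3: [0, 0, 0, 3227/162, -433/81, 3385/162, -4093/162]
R5 ← R5 + (3227/1117)·R4: [0, 0, 0, 0, 204/1117, -544/1117, 204/1117]
The echelon form has 5 nonzero rows, and every pivot lies in the first 6 columns, so rank(T) = rank([T|b]) = 5.
The system is consistent.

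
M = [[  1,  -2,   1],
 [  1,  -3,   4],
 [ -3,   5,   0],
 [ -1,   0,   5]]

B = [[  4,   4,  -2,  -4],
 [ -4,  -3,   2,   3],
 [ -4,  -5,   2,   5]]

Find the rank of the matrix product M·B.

2

First compute MB:
[[  8,   5,  -4,  -5],
 [  0,  -7,   0,   7],
 [-32, -27,  16,  27],
 [-24, -29,  12,  29]]
Now row reduce the product.
R3 ← R3 + (4)·R1: [0, -7, 0, 7]
R4 ← R4 + (3)·R1: [0, -14, 0, 14]
R3 ← R3 − R2: [0, 0, 0, 0]
R4 ← R4 − (2)·R2: [0, 0, 0, 0]
2 nonzero rows, so rank(MB) = 2.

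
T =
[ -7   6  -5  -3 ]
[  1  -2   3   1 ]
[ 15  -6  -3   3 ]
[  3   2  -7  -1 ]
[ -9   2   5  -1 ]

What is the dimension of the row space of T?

2

Row reduce to echelon form.
R2 ← R2 + (1/7)·R1: [0, -8/7, 16/7, 4/7]
R3 ← R3 + (15/7)·R1: [0, 48/7, -96/7, -24/7]
R4 ← R4 + (3/7)·R1: [0, 32/7, -64/7, -16/7]
R5 ← R5 − (9/7)·R1: [0, -40/7, 80/7, 20/7]
R3 ← R3 + (6)·R2: [0, 0, 0, 0]
R4 ← R4 + (4)·R2: [0, 0, 0, 0]
R5 ← R5 − (5)·R2: [0, 0, 0, 0]
Echelon form has 2 nonzero rows, so rank(T) = 2.
The row space has dimension equal to the rank: 2.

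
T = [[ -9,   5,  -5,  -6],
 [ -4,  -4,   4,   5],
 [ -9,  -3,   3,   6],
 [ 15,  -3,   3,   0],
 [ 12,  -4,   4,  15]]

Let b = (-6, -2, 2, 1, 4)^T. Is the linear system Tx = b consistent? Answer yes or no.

Row reduce the augmented matrix [T | b].
R2 ← R2 − (4/9)·R1: [0, -56/9, 56/9, 23/3, 2/3]
R3 ← R3 − R1: [0, -8, 8, 12, 8]
R4 ← R4 + (5/3)·R1: [0, 16/3, -16/3, -10, -9]
R5 ← R5 + (4/3)·R1: [0, 8/3, -8/3, 7, -4]
R3 ← R3 − (9/7)·R2: [0, 0, 0, 15/7, 50/7]
R4 ← R4 + (6/7)·R2: [0, 0, 0, -24/7, -59/7]
R5 ← R5 + (3/7)·R2: [0, 0, 0, 72/7, -26/7]
R4 ← R4 + (8/5)·R3: [0, 0, 0, 0, 3]
R5 ← R5 − (24/5)·R3: [0, 0, 0, 0, -38]
R5 ← R5 + (38/3)·R4: [0, 0, 0, 0, 0]
The echelon form has 4 nonzero rows; the last pivot sits in the augmented column, so rank(T) = 3 but rank([T|b]) = 4.
Since the ranks differ, the system is inconsistent.

no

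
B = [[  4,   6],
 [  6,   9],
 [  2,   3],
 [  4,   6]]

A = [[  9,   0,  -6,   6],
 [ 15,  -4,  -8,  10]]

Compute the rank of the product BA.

First compute BA:
[[126, -24, -72,  84],
 [189, -36, -108, 126],
 [ 63, -12, -36,  42],
 [126, -24, -72,  84]]
Now row reduce the product.
R2 ← R2 − (3/2)·R1: [0, 0, 0, 0]
R3 ← R3 − (1/2)·R1: [0, 0, 0, 0]
R4 ← R4 − R1: [0, 0, 0, 0]
1 nonzero row, so rank(BA) = 1.

1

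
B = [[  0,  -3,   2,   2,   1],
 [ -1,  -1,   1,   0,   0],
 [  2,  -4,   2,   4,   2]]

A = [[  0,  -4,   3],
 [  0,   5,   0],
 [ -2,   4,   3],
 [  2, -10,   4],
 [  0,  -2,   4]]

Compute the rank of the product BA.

2

First compute BA:
[[  0, -29,  18],
 [ -2,   3,   0],
 [  4, -64,  36]]
Now row reduce the product.
Swap R1 ↔ R2
R3 ← R3 + (2)·R1: [0, -58, 36]
R3 ← R3 − (2)·R2: [0, 0, 0]
2 nonzero rows, so rank(BA) = 2.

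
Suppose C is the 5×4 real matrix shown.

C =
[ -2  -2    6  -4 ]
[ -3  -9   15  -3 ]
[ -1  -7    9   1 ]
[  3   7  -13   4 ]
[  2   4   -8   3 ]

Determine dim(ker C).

2

Row reduce to echelon form.
R2 ← R2 − (3/2)·R1: [0, -6, 6, 3]
R3 ← R3 − (1/2)·R1: [0, -6, 6, 3]
R4 ← R4 + (3/2)·R1: [0, 4, -4, -2]
R5 ← R5 + R1: [0, 2, -2, -1]
R3 ← R3 − R2: [0, 0, 0, 0]
R4 ← R4 + (2/3)·R2: [0, 0, 0, 0]
R5 ← R5 + (1/3)·R2: [0, 0, 0, 0]
2 nonzero rows, so rank(C) = 2.
C has 4 columns; by rank–nullity, nullity = 4 − 2 = 2.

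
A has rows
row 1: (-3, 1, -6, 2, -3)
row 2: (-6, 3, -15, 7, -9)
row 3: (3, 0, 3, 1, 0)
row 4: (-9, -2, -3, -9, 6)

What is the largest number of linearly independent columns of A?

Row reduce to echelon form.
R2 ← R2 − (2)·R1: [0, 1, -3, 3, -3]
R3 ← R3 + R1: [0, 1, -3, 3, -3]
R4 ← R4 − (3)·R1: [0, -5, 15, -15, 15]
R3 ← R3 − R2: [0, 0, 0, 0, 0]
R4 ← R4 + (5)·R2: [0, 0, 0, 0, 0]
Echelon form has 2 nonzero rows, so rank(A) = 2.
The rank gives the maximum number of linearly independent columns: 2.

2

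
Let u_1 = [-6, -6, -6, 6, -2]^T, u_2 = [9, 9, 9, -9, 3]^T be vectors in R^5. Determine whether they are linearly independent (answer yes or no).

Form the matrix with these vectors as rows and row reduce.
R2 ← R2 + (3/2)·R1: [0, 0, 0, 0, 0]
1 nonzero row, so the 2 vectors span a space of dimension 1.
Since 1 < 2, the vectors are linearly dependent.

no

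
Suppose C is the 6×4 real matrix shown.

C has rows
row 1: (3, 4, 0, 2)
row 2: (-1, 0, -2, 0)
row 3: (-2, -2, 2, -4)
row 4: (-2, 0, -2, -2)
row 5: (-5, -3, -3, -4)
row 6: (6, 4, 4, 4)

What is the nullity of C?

Row reduce to echelon form.
R2 ← R2 + (1/3)·R1: [0, 4/3, -2, 2/3]
R3 ← R3 + (2/3)·R1: [0, 2/3, 2, -8/3]
R4 ← R4 + (2/3)·R1: [0, 8/3, -2, -2/3]
R5 ← R5 + (5/3)·R1: [0, 11/3, -3, -2/3]
R6 ← R6 − (2)·R1: [0, -4, 4, 0]
R3 ← R3 − (1/2)·R2: [0, 0, 3, -3]
R4 ← R4 − (2)·R2: [0, 0, 2, -2]
R5 ← R5 − (11/4)·R2: [0, 0, 5/2, -5/2]
R6 ← R6 + (3)·R2: [0, 0, -2, 2]
R4 ← R4 − (2/3)·R3: [0, 0, 0, 0]
R5 ← R5 − (5/6)·R3: [0, 0, 0, 0]
R6 ← R6 + (2/3)·R3: [0, 0, 0, 0]
3 nonzero rows, so rank(C) = 3.
C has 4 columns; by rank–nullity, nullity = 4 − 3 = 1.

1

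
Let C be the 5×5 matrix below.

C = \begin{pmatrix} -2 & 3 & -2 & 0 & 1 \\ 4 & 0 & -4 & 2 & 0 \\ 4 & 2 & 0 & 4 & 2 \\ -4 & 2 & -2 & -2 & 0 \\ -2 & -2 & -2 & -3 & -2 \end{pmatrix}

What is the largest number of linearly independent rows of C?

Row reduce to echelon form.
R2 ← R2 + (2)·R1: [0, 6, -8, 2, 2]
R3 ← R3 + (2)·R1: [0, 8, -4, 4, 4]
R4 ← R4 − (2)·R1: [0, -4, 2, -2, -2]
R5 ← R5 − R1: [0, -5, 0, -3, -3]
R3 ← R3 − (4/3)·R2: [0, 0, 20/3, 4/3, 4/3]
R4 ← R4 + (2/3)·R2: [0, 0, -10/3, -2/3, -2/3]
R5 ← R5 + (5/6)·R2: [0, 0, -20/3, -4/3, -4/3]
R4 ← R4 + (1/2)·R3: [0, 0, 0, 0, 0]
R5 ← R5 + R3: [0, 0, 0, 0, 0]
Echelon form has 3 nonzero rows, so rank(C) = 3.
The rank gives the maximum number of linearly independent rows: 3.

3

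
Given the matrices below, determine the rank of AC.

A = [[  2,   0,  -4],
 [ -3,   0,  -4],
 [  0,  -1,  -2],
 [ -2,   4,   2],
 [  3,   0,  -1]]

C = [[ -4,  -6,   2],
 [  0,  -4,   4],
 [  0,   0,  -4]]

First compute AC:
[[ -8, -12,  20],
 [ 12,  18,  10],
 [  0,   4,   4],
 [  8,  -4,   4],
 [-12, -18,  10]]
Now row reduce the product.
R2 ← R2 + (3/2)·R1: [0, 0, 40]
R4 ← R4 + R1: [0, -16, 24]
R5 ← R5 − (3/2)·R1: [0, 0, -20]
Swap R2 ↔ R3
R4 ← R4 + (4)·R2: [0, 0, 40]
R4 ← R4 − R3: [0, 0, 0]
R5 ← R5 + (1/2)·R3: [0, 0, 0]
3 nonzero rows, so rank(AC) = 3.

3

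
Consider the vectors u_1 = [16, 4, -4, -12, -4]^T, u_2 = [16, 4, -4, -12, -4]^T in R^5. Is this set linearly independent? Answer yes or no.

Form the matrix with these vectors as rows and row reduce.
R2 ← R2 − R1: [0, 0, 0, 0, 0]
1 nonzero row, so the 2 vectors span a space of dimension 1.
Since 1 < 2, the vectors are linearly dependent.

no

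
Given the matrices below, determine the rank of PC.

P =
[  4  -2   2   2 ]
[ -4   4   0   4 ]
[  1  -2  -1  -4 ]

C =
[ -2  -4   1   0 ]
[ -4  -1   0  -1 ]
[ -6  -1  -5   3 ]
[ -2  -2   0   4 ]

2

First compute PC:
[[-16, -20,  -6,  16],
 [-16,   4,  -4,  12],
 [ 20,   7,   6, -17]]
Now row reduce the product.
R2 ← R2 − R1: [0, 24, 2, -4]
R3 ← R3 + (5/4)·R1: [0, -18, -3/2, 3]
R3 ← R3 + (3/4)·R2: [0, 0, 0, 0]
2 nonzero rows, so rank(PC) = 2.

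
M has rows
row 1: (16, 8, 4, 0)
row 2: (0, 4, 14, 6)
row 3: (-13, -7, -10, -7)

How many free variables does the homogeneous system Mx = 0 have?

Row reduce to echelon form.
R3 ← R3 + (13/16)·R1: [0, -1/2, -27/4, -7]
R3 ← R3 + (1/8)·R2: [0, 0, -5, -25/4]
3 nonzero rows, so rank(M) = 3.
M has 4 columns; by rank–nullity, nullity = 4 − 3 = 1.

1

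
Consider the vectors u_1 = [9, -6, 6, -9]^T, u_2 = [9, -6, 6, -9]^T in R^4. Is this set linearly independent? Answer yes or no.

Form the matrix with these vectors as rows and row reduce.
R2 ← R2 − R1: [0, 0, 0, 0]
1 nonzero row, so the 2 vectors span a space of dimension 1.
Since 1 < 2, the vectors are linearly dependent.

no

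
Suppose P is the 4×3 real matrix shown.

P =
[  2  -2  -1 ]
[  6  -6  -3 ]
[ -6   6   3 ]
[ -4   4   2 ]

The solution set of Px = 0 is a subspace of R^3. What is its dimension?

Row reduce to echelon form.
R2 ← R2 − (3)·R1: [0, 0, 0]
R3 ← R3 + (3)·R1: [0, 0, 0]
R4 ← R4 + (2)·R1: [0, 0, 0]
1 nonzero row, so rank(P) = 1.
P has 3 columns; by rank–nullity, nullity = 3 − 1 = 2.

2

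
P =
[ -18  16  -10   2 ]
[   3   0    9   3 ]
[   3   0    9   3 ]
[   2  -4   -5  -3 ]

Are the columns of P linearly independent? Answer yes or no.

Row reduce P to echelon form.
R2 ← R2 + (1/6)·R1: [0, 8/3, 22/3, 10/3]
R3 ← R3 + (1/6)·R1: [0, 8/3, 22/3, 10/3]
R4 ← R4 + (1/9)·R1: [0, -20/9, -55/9, -25/9]
R3 ← R3 − R2: [0, 0, 0, 0]
R4 ← R4 + (5/6)·R2: [0, 0, 0, 0]
2 pivots among 4 columns.
Only 2 < 4 pivot columns, so the columns are linearly dependent.

no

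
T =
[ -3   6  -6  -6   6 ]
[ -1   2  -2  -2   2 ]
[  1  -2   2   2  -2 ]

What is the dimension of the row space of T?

1

Row reduce to echelon form.
R2 ← R2 − (1/3)·R1: [0, 0, 0, 0, 0]
R3 ← R3 + (1/3)·R1: [0, 0, 0, 0, 0]
Echelon form has 1 nonzero row, so rank(T) = 1.
The row space has dimension equal to the rank: 1.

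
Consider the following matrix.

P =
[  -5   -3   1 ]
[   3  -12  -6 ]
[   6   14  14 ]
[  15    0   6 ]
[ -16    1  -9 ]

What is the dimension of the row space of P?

3

Row reduce to echelon form.
R2 ← R2 + (3/5)·R1: [0, -69/5, -27/5]
R3 ← R3 + (6/5)·R1: [0, 52/5, 76/5]
R4 ← R4 + (3)·R1: [0, -9, 9]
R5 ← R5 − (16/5)·R1: [0, 53/5, -61/5]
R3 ← R3 + (52/69)·R2: [0, 0, 256/23]
R4 ← R4 − (15/23)·R2: [0, 0, 288/23]
R5 ← R5 + (53/69)·R2: [0, 0, -376/23]
R4 ← R4 − (9/8)·R3: [0, 0, 0]
R5 ← R5 + (47/32)·R3: [0, 0, 0]
Echelon form has 3 nonzero rows, so rank(P) = 3.
The row space has dimension equal to the rank: 3.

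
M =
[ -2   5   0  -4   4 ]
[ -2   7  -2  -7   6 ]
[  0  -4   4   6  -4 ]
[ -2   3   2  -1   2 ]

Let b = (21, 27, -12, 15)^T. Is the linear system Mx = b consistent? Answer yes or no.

Row reduce the augmented matrix [M | b].
R2 ← R2 − R1: [0, 2, -2, -3, 2, 6]
R4 ← R4 − R1: [0, -2, 2, 3, -2, -6]
R3 ← R3 + (2)·R2: [0, 0, 0, 0, 0, 0]
R4 ← R4 + R2: [0, 0, 0, 0, 0, 0]
The echelon form has 2 nonzero rows, and every pivot lies in the first 5 columns, so rank(M) = rank([M|b]) = 2.
The system is consistent.

yes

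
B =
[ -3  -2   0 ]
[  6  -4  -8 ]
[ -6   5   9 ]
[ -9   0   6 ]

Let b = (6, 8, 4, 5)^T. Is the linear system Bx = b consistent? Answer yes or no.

Row reduce the augmented matrix [B | b].
R2 ← R2 + (2)·R1: [0, -8, -8, 20]
R3 ← R3 − (2)·R1: [0, 9, 9, -8]
R4 ← R4 − (3)·R1: [0, 6, 6, -13]
R3 ← R3 + (9/8)·R2: [0, 0, 0, 29/2]
R4 ← R4 + (3/4)·R2: [0, 0, 0, 2]
R4 ← R4 − (4/29)·R3: [0, 0, 0, 0]
The echelon form has 3 nonzero rows; the last pivot sits in the augmented column, so rank(B) = 2 but rank([B|b]) = 3.
Since the ranks differ, the system is inconsistent.

no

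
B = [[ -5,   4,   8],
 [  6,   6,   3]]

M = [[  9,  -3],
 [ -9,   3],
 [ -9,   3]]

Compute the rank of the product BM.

1

First compute BM:
[[-153,  51],
 [-27,   9]]
Now row reduce the product.
R2 ← R2 − (3/17)·R1: [0, 0]
1 nonzero row, so rank(BM) = 1.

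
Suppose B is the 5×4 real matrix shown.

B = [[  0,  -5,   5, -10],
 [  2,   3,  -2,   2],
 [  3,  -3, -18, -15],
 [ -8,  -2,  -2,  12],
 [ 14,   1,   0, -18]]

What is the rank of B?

Row reduce to echelon form.
Swap R1 ↔ R2
R3 ← R3 − (3/2)·R1: [0, -15/2, -15, -18]
R4 ← R4 + (4)·R1: [0, 10, -10, 20]
R5 ← R5 − (7)·R1: [0, -20, 14, -32]
R3 ← R3 − (3/2)·R2: [0, 0, -45/2, -3]
R4 ← R4 + (2)·R2: [0, 0, 0, 0]
R5 ← R5 − (4)·R2: [0, 0, -6, 8]
R5 ← R5 − (4/15)·R3: [0, 0, 0, 44/5]
Swap R4 ↔ R5
Echelon form has 4 nonzero rows, so rank(B) = 4.

4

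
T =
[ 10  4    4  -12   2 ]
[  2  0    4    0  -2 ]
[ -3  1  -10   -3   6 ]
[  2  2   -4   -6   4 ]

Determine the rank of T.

Row reduce to echelon form.
R2 ← R2 − (1/5)·R1: [0, -4/5, 16/5, 12/5, -12/5]
R3 ← R3 + (3/10)·R1: [0, 11/5, -44/5, -33/5, 33/5]
R4 ← R4 − (1/5)·R1: [0, 6/5, -24/5, -18/5, 18/5]
R3 ← R3 + (11/4)·R2: [0, 0, 0, 0, 0]
R4 ← R4 + (3/2)·R2: [0, 0, 0, 0, 0]
Echelon form has 2 nonzero rows, so rank(T) = 2.

2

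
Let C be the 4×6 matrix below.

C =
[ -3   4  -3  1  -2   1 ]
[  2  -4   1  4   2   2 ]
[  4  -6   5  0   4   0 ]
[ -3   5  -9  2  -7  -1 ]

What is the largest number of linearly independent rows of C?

3

Row reduce to echelon form.
R2 ← R2 + (2/3)·R1: [0, -4/3, -1, 14/3, 2/3, 8/3]
R3 ← R3 + (4/3)·R1: [0, -2/3, 1, 4/3, 4/3, 4/3]
R4 ← R4 − R1: [0, 1, -6, 1, -5, -2]
R3 ← R3 − (1/2)·R2: [0, 0, 3/2, -1, 1, 0]
R4 ← R4 + (3/4)·R2: [0, 0, -27/4, 9/2, -9/2, 0]
R4 ← R4 + (9/2)·R3: [0, 0, 0, 0, 0, 0]
Echelon form has 3 nonzero rows, so rank(C) = 3.
The rank gives the maximum number of linearly independent rows: 3.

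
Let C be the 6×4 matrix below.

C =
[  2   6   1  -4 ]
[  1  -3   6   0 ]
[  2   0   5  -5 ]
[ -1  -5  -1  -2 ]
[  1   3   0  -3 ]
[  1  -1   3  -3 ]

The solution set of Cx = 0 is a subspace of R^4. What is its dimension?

1

Row reduce to echelon form.
R2 ← R2 − (1/2)·R1: [0, -6, 11/2, 2]
R3 ← R3 − R1: [0, -6, 4, -1]
R4 ← R4 + (1/2)·R1: [0, -2, -1/2, -4]
R5 ← R5 − (1/2)·R1: [0, 0, -1/2, -1]
R6 ← R6 − (1/2)·R1: [0, -4, 5/2, -1]
R3 ← R3 − R2: [0, 0, -3/2, -3]
R4 ← R4 − (1/3)·R2: [0, 0, -7/3, -14/3]
R6 ← R6 − (2/3)·R2: [0, 0, -7/6, -7/3]
R4 ← R4 − (14/9)·R3: [0, 0, 0, 0]
R5 ← R5 − (1/3)·R3: [0, 0, 0, 0]
R6 ← R6 − (7/9)·R3: [0, 0, 0, 0]
3 nonzero rows, so rank(C) = 3.
C has 4 columns; by rank–nullity, nullity = 4 − 3 = 1.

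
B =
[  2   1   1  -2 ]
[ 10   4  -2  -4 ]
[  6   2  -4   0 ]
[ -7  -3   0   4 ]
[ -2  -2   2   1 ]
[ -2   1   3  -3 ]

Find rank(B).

Row reduce to echelon form.
R2 ← R2 − (5)·R1: [0, -1, -7, 6]
R3 ← R3 − (3)·R1: [0, -1, -7, 6]
R4 ← R4 + (7/2)·R1: [0, 1/2, 7/2, -3]
R5 ← R5 + R1: [0, -1, 3, -1]
R6 ← R6 + R1: [0, 2, 4, -5]
R3 ← R3 − R2: [0, 0, 0, 0]
R4 ← R4 + (1/2)·R2: [0, 0, 0, 0]
R5 ← R5 − R2: [0, 0, 10, -7]
R6 ← R6 + (2)·R2: [0, 0, -10, 7]
Swap R3 ↔ R5
R6 ← R6 + R3: [0, 0, 0, 0]
Echelon form has 3 nonzero rows, so rank(B) = 3.

3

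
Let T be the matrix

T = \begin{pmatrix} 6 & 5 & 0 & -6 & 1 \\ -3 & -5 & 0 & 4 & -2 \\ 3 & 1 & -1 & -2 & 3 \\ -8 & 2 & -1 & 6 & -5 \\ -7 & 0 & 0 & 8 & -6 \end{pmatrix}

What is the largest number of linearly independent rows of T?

5

Row reduce to echelon form.
R2 ← R2 + (1/2)·R1: [0, -5/2, 0, 1, -3/2]
R3 ← R3 − (1/2)·R1: [0, -3/2, -1, 1, 5/2]
R4 ← R4 + (4/3)·R1: [0, 26/3, -1, -2, -11/3]
R5 ← R5 + (7/6)·R1: [0, 35/6, 0, 1, -29/6]
R3 ← R3 − (3/5)·R2: [0, 0, -1, 2/5, 17/5]
R4 ← R4 + (52/15)·R2: [0, 0, -1, 22/15, -133/15]
R5 ← R5 + (7/3)·R2: [0, 0, 0, 10/3, -25/3]
R4 ← R4 − R3: [0, 0, 0, 16/15, -184/15]
R5 ← R5 − (25/8)·R4: [0, 0, 0, 0, 30]
Echelon form has 5 nonzero rows, so rank(T) = 5.
The rank gives the maximum number of linearly independent rows: 5.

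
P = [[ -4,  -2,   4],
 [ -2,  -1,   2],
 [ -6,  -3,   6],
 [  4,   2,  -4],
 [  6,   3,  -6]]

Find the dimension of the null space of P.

Row reduce to echelon form.
R2 ← R2 − (1/2)·R1: [0, 0, 0]
R3 ← R3 − (3/2)·R1: [0, 0, 0]
R4 ← R4 + R1: [0, 0, 0]
R5 ← R5 + (3/2)·R1: [0, 0, 0]
1 nonzero row, so rank(P) = 1.
P has 3 columns; by rank–nullity, nullity = 3 − 1 = 2.

2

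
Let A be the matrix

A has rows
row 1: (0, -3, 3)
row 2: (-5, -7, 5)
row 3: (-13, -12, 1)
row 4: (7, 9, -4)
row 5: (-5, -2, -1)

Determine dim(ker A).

Row reduce to echelon form.
Swap R1 ↔ R2
R3 ← R3 − (13/5)·R1: [0, 31/5, -12]
R4 ← R4 + (7/5)·R1: [0, -4/5, 3]
R5 ← R5 − R1: [0, 5, -6]
R3 ← R3 + (31/15)·R2: [0, 0, -29/5]
R4 ← R4 − (4/15)·R2: [0, 0, 11/5]
R5 ← R5 + (5/3)·R2: [0, 0, -1]
R4 ← R4 + (11/29)·R3: [0, 0, 0]
R5 ← R5 − (5/29)·R3: [0, 0, 0]
3 nonzero rows, so rank(A) = 3.
A has 3 columns; by rank–nullity, nullity = 3 − 3 = 0.

0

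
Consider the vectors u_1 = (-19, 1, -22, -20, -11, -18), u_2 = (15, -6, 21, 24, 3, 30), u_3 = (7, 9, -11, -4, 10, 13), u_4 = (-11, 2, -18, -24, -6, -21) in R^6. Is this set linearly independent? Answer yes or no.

Form the matrix with these vectors as rows and row reduce.
R2 ← R2 + (15/19)·R1: [0, -99/19, 69/19, 156/19, -108/19, 300/19]
R3 ← R3 + (7/19)·R1: [0, 178/19, -363/19, -216/19, 113/19, 121/19]
R4 ← R4 − (11/19)·R1: [0, 27/19, -100/19, -236/19, 7/19, -201/19]
R3 ← R3 + (178/99)·R2: [0, 0, -415/33, 112/33, -47/11, 1147/33]
R4 ← R4 + (3/11)·R2: [0, 0, -47/11, -112/11, -13/11, -69/11]
R4 ← R4 − (141/415)·R3: [0, 0, 0, -4704/415, 112/415, -7504/415]
4 nonzero rows, so the 4 vectors span a space of dimension 4.
Since 4 = 4, the vectors are linearly independent.

yes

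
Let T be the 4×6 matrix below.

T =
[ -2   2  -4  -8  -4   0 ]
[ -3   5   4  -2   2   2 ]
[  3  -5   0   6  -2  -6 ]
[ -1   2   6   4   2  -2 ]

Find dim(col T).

3

Row reduce to echelon form.
R2 ← R2 − (3/2)·R1: [0, 2, 10, 10, 8, 2]
R3 ← R3 + (3/2)·R1: [0, -2, -6, -6, -8, -6]
R4 ← R4 − (1/2)·R1: [0, 1, 8, 8, 4, -2]
R3 ← R3 + R2: [0, 0, 4, 4, 0, -4]
R4 ← R4 − (1/2)·R2: [0, 0, 3, 3, 0, -3]
R4 ← R4 − (3/4)·R3: [0, 0, 0, 0, 0, 0]
Echelon form has 3 nonzero rows, so rank(T) = 3.
The column space has dimension equal to the rank: 3.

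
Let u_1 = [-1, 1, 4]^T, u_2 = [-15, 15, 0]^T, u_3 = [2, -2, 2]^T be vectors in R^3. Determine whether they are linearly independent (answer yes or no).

Form the matrix with these vectors as rows and row reduce.
R2 ← R2 − (15)·R1: [0, 0, -60]
R3 ← R3 + (2)·R1: [0, 0, 10]
R3 ← R3 + (1/6)·R2: [0, 0, 0]
2 nonzero rows, so the 3 vectors span a space of dimension 2.
Since 2 < 3, the vectors are linearly dependent.

no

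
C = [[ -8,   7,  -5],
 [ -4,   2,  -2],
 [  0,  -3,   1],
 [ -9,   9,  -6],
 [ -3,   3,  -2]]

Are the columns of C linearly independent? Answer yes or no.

Row reduce C to echelon form.
R2 ← R2 − (1/2)·R1: [0, -3/2, 1/2]
R4 ← R4 − (9/8)·R1: [0, 9/8, -3/8]
R5 ← R5 − (3/8)·R1: [0, 3/8, -1/8]
R3 ← R3 − (2)·R2: [0, 0, 0]
R4 ← R4 + (3/4)·R2: [0, 0, 0]
R5 ← R5 + (1/4)·R2: [0, 0, 0]
2 pivots among 3 columns.
Only 2 < 3 pivot columns, so the columns are linearly dependent.

no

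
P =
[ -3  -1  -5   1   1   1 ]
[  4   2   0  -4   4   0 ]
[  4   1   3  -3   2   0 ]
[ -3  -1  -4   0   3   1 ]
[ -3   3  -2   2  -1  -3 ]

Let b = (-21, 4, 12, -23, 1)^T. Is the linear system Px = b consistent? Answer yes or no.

yes

Row reduce the augmented matrix [P | b].
R2 ← R2 + (4/3)·R1: [0, 2/3, -20/3, -8/3, 16/3, 4/3, -24]
R3 ← R3 + (4/3)·R1: [0, -1/3, -11/3, -5/3, 10/3, 4/3, -16]
R4 ← R4 − R1: [0, 0, 1, -1, 2, 0, -2]
R5 ← R5 − R1: [0, 4, 3, 1, -2, -4, 22]
R3 ← R3 + (1/2)·R2: [0, 0, -7, -3, 6, 2, -28]
R5 ← R5 − (6)·R2: [0, 0, 43, 17, -34, -12, 166]
R4 ← R4 + (1/7)·R3: [0, 0, 0, -10/7, 20/7, 2/7, -6]
R5 ← R5 + (43/7)·R3: [0, 0, 0, -10/7, 20/7, 2/7, -6]
R5 ← R5 − R4: [0, 0, 0, 0, 0, 0, 0]
The echelon form has 4 nonzero rows, and every pivot lies in the first 6 columns, so rank(P) = rank([P|b]) = 4.
The system is consistent.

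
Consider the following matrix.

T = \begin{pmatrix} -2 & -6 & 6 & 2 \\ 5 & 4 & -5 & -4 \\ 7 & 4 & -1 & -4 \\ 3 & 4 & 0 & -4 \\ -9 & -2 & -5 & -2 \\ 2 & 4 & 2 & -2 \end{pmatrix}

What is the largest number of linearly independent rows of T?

4

Row reduce to echelon form.
R2 ← R2 + (5/2)·R1: [0, -11, 10, 1]
R3 ← R3 + (7/2)·R1: [0, -17, 20, 3]
R4 ← R4 + (3/2)·R1: [0, -5, 9, -1]
R5 ← R5 − (9/2)·R1: [0, 25, -32, -11]
R6 ← R6 + R1: [0, -2, 8, 0]
R3 ← R3 − (17/11)·R2: [0, 0, 50/11, 16/11]
R4 ← R4 − (5/11)·R2: [0, 0, 49/11, -16/11]
R5 ← R5 + (25/11)·R2: [0, 0, -102/11, -96/11]
R6 ← R6 − (2/11)·R2: [0, 0, 68/11, -2/11]
R4 ← R4 − (49/50)·R3: [0, 0, 0, -72/25]
R5 ← R5 + (51/25)·R3: [0, 0, 0, -144/25]
R6 ← R6 − (34/25)·R3: [0, 0, 0, -54/25]
R5 ← R5 − (2)·R4: [0, 0, 0, 0]
R6 ← R6 − (3/4)·R4: [0, 0, 0, 0]
Echelon form has 4 nonzero rows, so rank(T) = 4.
The rank gives the maximum number of linearly independent rows: 4.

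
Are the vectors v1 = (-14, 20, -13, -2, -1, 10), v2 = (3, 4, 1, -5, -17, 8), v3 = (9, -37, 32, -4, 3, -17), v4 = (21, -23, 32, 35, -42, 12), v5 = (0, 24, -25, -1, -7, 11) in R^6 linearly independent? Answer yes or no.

Form the matrix with these vectors as rows and row reduce.
R2 ← R2 + (3/14)·R1: [0, 58/7, -25/14, -38/7, -241/14, 71/7]
R3 ← R3 + (9/14)·R1: [0, -169/7, 331/14, -37/7, 33/14, -74/7]
R4 ← R4 + (3/2)·R1: [0, 7, 25/2, 32, -87/2, 27]
R3 ← R3 + (169/58)·R2: [0, 0, 2139/116, -612/29, -5545/116, 1101/58]
R4 ← R4 − (49/58)·R2: [0, 0, 1625/116, 1061/29, -3359/116, 1069/58]
R5 ← R5 − (84/29)·R2: [0, 0, -575/29, 427/29, 1243/29, -533/29]
R4 ← R4 − (1625/2139)·R3: [0, 0, 0, 37517/713, 15739/2139, 2859/713]
R5 ← R5 + (100/93)·R3: [0, 0, 0, -247/31, -794/93, 63/31]
R5 ← R5 + (5681/37517)·R4: [0, 0, 0, 0, -278505/37517, 99024/37517]
5 nonzero rows, so the 5 vectors span a space of dimension 5.
Since 5 = 5, the vectors are linearly independent.

yes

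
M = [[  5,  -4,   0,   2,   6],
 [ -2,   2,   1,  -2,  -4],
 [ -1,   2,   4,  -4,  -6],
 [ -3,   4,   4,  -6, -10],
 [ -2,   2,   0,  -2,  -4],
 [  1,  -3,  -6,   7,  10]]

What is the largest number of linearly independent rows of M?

3

Row reduce to echelon form.
R2 ← R2 + (2/5)·R1: [0, 2/5, 1, -6/5, -8/5]
R3 ← R3 + (1/5)·R1: [0, 6/5, 4, -18/5, -24/5]
R4 ← R4 + (3/5)·R1: [0, 8/5, 4, -24/5, -32/5]
R5 ← R5 + (2/5)·R1: [0, 2/5, 0, -6/5, -8/5]
R6 ← R6 − (1/5)·R1: [0, -11/5, -6, 33/5, 44/5]
R3 ← R3 − (3)·R2: [0, 0, 1, 0, 0]
R4 ← R4 − (4)·R2: [0, 0, 0, 0, 0]
R5 ← R5 − R2: [0, 0, -1, 0, 0]
R6 ← R6 + (11/2)·R2: [0, 0, -1/2, 0, 0]
R5 ← R5 + R3: [0, 0, 0, 0, 0]
R6 ← R6 + (1/2)·R3: [0, 0, 0, 0, 0]
Echelon form has 3 nonzero rows, so rank(M) = 3.
The rank gives the maximum number of linearly independent rows: 3.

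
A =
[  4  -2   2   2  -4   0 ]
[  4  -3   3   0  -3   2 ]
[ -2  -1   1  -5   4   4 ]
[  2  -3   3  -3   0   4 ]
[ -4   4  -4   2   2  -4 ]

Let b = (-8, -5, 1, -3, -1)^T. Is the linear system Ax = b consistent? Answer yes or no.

no

Row reduce the augmented matrix [A | b].
R2 ← R2 − R1: [0, -1, 1, -2, 1, 2, 3]
R3 ← R3 + (1/2)·R1: [0, -2, 2, -4, 2, 4, -3]
R4 ← R4 − (1/2)·R1: [0, -2, 2, -4, 2, 4, 1]
R5 ← R5 + R1: [0, 2, -2, 4, -2, -4, -9]
R3 ← R3 − (2)·R2: [0, 0, 0, 0, 0, 0, -9]
R4 ← R4 − (2)·R2: [0, 0, 0, 0, 0, 0, -5]
R5 ← R5 + (2)·R2: [0, 0, 0, 0, 0, 0, -3]
R4 ← R4 − (5/9)·R3: [0, 0, 0, 0, 0, 0, 0]
R5 ← R5 − (1/3)·R3: [0, 0, 0, 0, 0, 0, 0]
The echelon form has 3 nonzero rows; the last pivot sits in the augmented column, so rank(A) = 2 but rank([A|b]) = 3.
Since the ranks differ, the system is inconsistent.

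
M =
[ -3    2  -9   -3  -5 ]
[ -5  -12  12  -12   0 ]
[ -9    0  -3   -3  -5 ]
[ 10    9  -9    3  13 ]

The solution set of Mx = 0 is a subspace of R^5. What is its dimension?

1

Row reduce to echelon form.
R2 ← R2 − (5/3)·R1: [0, -46/3, 27, -7, 25/3]
R3 ← R3 − (3)·R1: [0, -6, 24, 6, 10]
R4 ← R4 + (10/3)·R1: [0, 47/3, -39, -7, -11/3]
R3 ← R3 − (9/23)·R2: [0, 0, 309/23, 201/23, 155/23]
R4 ← R4 + (47/46)·R2: [0, 0, -525/46, -651/46, 223/46]
R4 ← R4 + (175/206)·R3: [0, 0, 0, -693/103, 1089/103]
4 nonzero rows, so rank(M) = 4.
M has 5 columns; by rank–nullity, nullity = 5 − 4 = 1.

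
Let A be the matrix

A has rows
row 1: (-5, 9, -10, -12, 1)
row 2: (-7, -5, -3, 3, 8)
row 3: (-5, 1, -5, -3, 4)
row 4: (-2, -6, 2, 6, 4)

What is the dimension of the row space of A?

Row reduce to echelon form.
R2 ← R2 − (7/5)·R1: [0, -88/5, 11, 99/5, 33/5]
R3 ← R3 − R1: [0, -8, 5, 9, 3]
R4 ← R4 − (2/5)·R1: [0, -48/5, 6, 54/5, 18/5]
R3 ← R3 − (5/11)·R2: [0, 0, 0, 0, 0]
R4 ← R4 − (6/11)·R2: [0, 0, 0, 0, 0]
Echelon form has 2 nonzero rows, so rank(A) = 2.
The row space has dimension equal to the rank: 2.

2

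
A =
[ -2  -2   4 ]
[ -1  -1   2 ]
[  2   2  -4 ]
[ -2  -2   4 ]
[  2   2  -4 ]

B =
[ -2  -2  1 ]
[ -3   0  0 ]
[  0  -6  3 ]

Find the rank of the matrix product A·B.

First compute AB:
[[ 10, -20,  10],
 [  5, -10,   5],
 [-10,  20, -10],
 [ 10, -20,  10],
 [-10,  20, -10]]
Now row reduce the product.
R2 ← R2 − (1/2)·R1: [0, 0, 0]
R3 ← R3 + R1: [0, 0, 0]
R4 ← R4 − R1: [0, 0, 0]
R5 ← R5 + R1: [0, 0, 0]
1 nonzero row, so rank(AB) = 1.

1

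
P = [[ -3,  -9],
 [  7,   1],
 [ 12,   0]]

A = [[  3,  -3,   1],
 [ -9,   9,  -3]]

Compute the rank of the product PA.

First compute PA:
[[ 72, -72,  24],
 [ 12, -12,   4],
 [ 36, -36,  12]]
Now row reduce the product.
R2 ← R2 − (1/6)·R1: [0, 0, 0]
R3 ← R3 − (1/2)·R1: [0, 0, 0]
1 nonzero row, so rank(PA) = 1.

1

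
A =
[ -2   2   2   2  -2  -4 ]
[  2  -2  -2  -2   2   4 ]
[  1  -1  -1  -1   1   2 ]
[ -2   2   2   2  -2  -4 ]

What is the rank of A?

1

Row reduce to echelon form.
R2 ← R2 + R1: [0, 0, 0, 0, 0, 0]
R3 ← R3 + (1/2)·R1: [0, 0, 0, 0, 0, 0]
R4 ← R4 − R1: [0, 0, 0, 0, 0, 0]
Echelon form has 1 nonzero row, so rank(A) = 1.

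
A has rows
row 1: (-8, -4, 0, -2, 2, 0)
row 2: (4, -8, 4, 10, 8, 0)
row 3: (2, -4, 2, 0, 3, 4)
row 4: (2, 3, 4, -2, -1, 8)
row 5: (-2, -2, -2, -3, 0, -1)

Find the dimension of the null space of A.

2

Row reduce to echelon form.
R2 ← R2 + (1/2)·R1: [0, -10, 4, 9, 9, 0]
R3 ← R3 + (1/4)·R1: [0, -5, 2, -1/2, 7/2, 4]
R4 ← R4 + (1/4)·R1: [0, 2, 4, -5/2, -1/2, 8]
R5 ← R5 − (1/4)·R1: [0, -1, -2, -5/2, -1/2, -1]
R3 ← R3 − (1/2)·R2: [0, 0, 0, -5, -1, 4]
R4 ← R4 + (1/5)·R2: [0, 0, 24/5, -7/10, 13/10, 8]
R5 ← R5 − (1/10)·R2: [0, 0, -12/5, -17/5, -7/5, -1]
Swap R3 ↔ R4
R5 ← R5 + (1/2)·R3: [0, 0, 0, -15/4, -3/4, 3]
R5 ← R5 − (3/4)·R4: [0, 0, 0, 0, 0, 0]
4 nonzero rows, so rank(A) = 4.
A has 6 columns; by rank–nullity, nullity = 6 − 4 = 2.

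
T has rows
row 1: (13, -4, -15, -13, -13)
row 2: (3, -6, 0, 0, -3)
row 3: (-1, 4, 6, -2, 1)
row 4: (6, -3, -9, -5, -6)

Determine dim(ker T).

Row reduce to echelon form.
R2 ← R2 − (3/13)·R1: [0, -66/13, 45/13, 3, 0]
R3 ← R3 + (1/13)·R1: [0, 48/13, 63/13, -3, 0]
R4 ← R4 − (6/13)·R1: [0, -15/13, -27/13, 1, 0]
R3 ← R3 + (8/11)·R2: [0, 0, 81/11, -9/11, 0]
R4 ← R4 − (5/22)·R2: [0, 0, -63/22, 7/22, 0]
R4 ← R4 + (7/18)·R3: [0, 0, 0, 0, 0]
3 nonzero rows, so rank(T) = 3.
T has 5 columns; by rank–nullity, nullity = 5 − 3 = 2.

2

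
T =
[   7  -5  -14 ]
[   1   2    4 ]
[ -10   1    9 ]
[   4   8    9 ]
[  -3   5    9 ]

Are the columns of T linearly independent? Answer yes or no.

Row reduce T to echelon form.
R2 ← R2 − (1/7)·R1: [0, 19/7, 6]
R3 ← R3 + (10/7)·R1: [0, -43/7, -11]
R4 ← R4 − (4/7)·R1: [0, 76/7, 17]
R5 ← R5 + (3/7)·R1: [0, 20/7, 3]
R3 ← R3 + (43/19)·R2: [0, 0, 49/19]
R4 ← R4 − (4)·R2: [0, 0, -7]
R5 ← R5 − (20/19)·R2: [0, 0, -63/19]
R4 ← R4 + (19/7)·R3: [0, 0, 0]
R5 ← R5 + (9/7)·R3: [0, 0, 0]
3 pivots among 3 columns.
Every column is a pivot column, so the columns are linearly independent.

yes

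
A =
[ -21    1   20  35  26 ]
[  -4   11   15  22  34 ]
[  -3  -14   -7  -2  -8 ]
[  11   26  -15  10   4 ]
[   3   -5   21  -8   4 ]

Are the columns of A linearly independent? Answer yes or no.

yes

Row reduce A to echelon form.
R2 ← R2 − (4/21)·R1: [0, 227/21, 235/21, 46/3, 610/21]
R3 ← R3 − (1/7)·R1: [0, -99/7, -69/7, -7, -82/7]
R4 ← R4 + (11/21)·R1: [0, 557/21, -95/21, 85/3, 370/21]
R5 ← R5 + (1/7)·R1: [0, -34/7, 167/7, -3, 54/7]
R3 ← R3 + (297/227)·R2: [0, 0, 1086/227, 2965/227, 5968/227]
R4 ← R4 − (557/227)·R2: [0, 0, -7260/227, -2109/227, -12180/227]
R5 ← R5 + (102/227)·R2: [0, 0, 6557/227, 883/227, 4714/227]
R4 ← R4 + (1210/181)·R3: [0, 0, 0, 14123/181, 22100/181]
R5 ← R5 − (6557/1086)·R3: [0, 0, 0, -81421/1086, -74918/543]
R5 ← R5 + (81421/84738)·R4: [0, 0, 0, 0, -291648/14123]
5 pivots among 5 columns.
Every column is a pivot column, so the columns are linearly independent.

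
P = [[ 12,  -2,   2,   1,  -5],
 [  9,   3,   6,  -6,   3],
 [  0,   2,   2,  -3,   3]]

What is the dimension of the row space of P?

Row reduce to echelon form.
R2 ← R2 − (3/4)·R1: [0, 9/2, 9/2, -27/4, 27/4]
R3 ← R3 − (4/9)·R2: [0, 0, 0, 0, 0]
Echelon form has 2 nonzero rows, so rank(P) = 2.
The row space has dimension equal to the rank: 2.

2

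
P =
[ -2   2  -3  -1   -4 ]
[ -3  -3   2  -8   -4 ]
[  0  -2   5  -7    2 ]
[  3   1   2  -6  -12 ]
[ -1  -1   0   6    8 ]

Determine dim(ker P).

0

Row reduce to echelon form.
R2 ← R2 − (3/2)·R1: [0, -6, 13/2, -13/2, 2]
R4 ← R4 + (3/2)·R1: [0, 4, -5/2, -15/2, -18]
R5 ← R5 − (1/2)·R1: [0, -2, 3/2, 13/2, 10]
R3 ← R3 − (1/3)·R2: [0, 0, 17/6, -29/6, 4/3]
R4 ← R4 + (2/3)·R2: [0, 0, 11/6, -71/6, -50/3]
R5 ← R5 − (1/3)·R2: [0, 0, -2/3, 26/3, 28/3]
R4 ← R4 − (11/17)·R3: [0, 0, 0, -148/17, -298/17]
R5 ← R5 + (4/17)·R3: [0, 0, 0, 128/17, 164/17]
R5 ← R5 + (32/37)·R4: [0, 0, 0, 0, -204/37]
5 nonzero rows, so rank(P) = 5.
P has 5 columns; by rank–nullity, nullity = 5 − 5 = 0.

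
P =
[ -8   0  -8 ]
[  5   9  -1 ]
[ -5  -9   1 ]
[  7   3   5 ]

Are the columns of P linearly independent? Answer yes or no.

no

Row reduce P to echelon form.
R2 ← R2 + (5/8)·R1: [0, 9, -6]
R3 ← R3 − (5/8)·R1: [0, -9, 6]
R4 ← R4 + (7/8)·R1: [0, 3, -2]
R3 ← R3 + R2: [0, 0, 0]
R4 ← R4 − (1/3)·R2: [0, 0, 0]
2 pivots among 3 columns.
Only 2 < 3 pivot columns, so the columns are linearly dependent.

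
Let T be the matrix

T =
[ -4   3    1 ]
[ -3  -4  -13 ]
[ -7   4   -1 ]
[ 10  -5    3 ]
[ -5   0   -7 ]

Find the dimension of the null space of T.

1

Row reduce to echelon form.
R2 ← R2 − (3/4)·R1: [0, -25/4, -55/4]
R3 ← R3 − (7/4)·R1: [0, -5/4, -11/4]
R4 ← R4 + (5/2)·R1: [0, 5/2, 11/2]
R5 ← R5 − (5/4)·R1: [0, -15/4, -33/4]
R3 ← R3 − (1/5)·R2: [0, 0, 0]
R4 ← R4 + (2/5)·R2: [0, 0, 0]
R5 ← R5 − (3/5)·R2: [0, 0, 0]
2 nonzero rows, so rank(T) = 2.
T has 3 columns; by rank–nullity, nullity = 3 − 2 = 1.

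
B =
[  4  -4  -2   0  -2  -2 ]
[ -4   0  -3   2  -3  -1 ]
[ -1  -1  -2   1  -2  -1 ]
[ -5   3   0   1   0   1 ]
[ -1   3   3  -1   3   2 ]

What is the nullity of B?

Row reduce to echelon form.
R2 ← R2 + R1: [0, -4, -5, 2, -5, -3]
R3 ← R3 + (1/4)·R1: [0, -2, -5/2, 1, -5/2, -3/2]
R4 ← R4 + (5/4)·R1: [0, -2, -5/2, 1, -5/2, -3/2]
R5 ← R5 + (1/4)·R1: [0, 2, 5/2, -1, 5/2, 3/2]
R3 ← R3 − (1/2)·R2: [0, 0, 0, 0, 0, 0]
R4 ← R4 − (1/2)·R2: [0, 0, 0, 0, 0, 0]
R5 ← R5 + (1/2)·R2: [0, 0, 0, 0, 0, 0]
2 nonzero rows, so rank(B) = 2.
B has 6 columns; by rank–nullity, nullity = 6 − 2 = 4.

4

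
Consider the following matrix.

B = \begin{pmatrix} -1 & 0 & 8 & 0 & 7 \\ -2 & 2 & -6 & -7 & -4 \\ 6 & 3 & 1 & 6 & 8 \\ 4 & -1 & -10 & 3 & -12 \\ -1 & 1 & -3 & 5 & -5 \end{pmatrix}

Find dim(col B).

Row reduce to echelon form.
R2 ← R2 − (2)·R1: [0, 2, -22, -7, -18]
R3 ← R3 + (6)·R1: [0, 3, 49, 6, 50]
R4 ← R4 + (4)·R1: [0, -1, 22, 3, 16]
R5 ← R5 − R1: [0, 1, -11, 5, -12]
R3 ← R3 − (3/2)·R2: [0, 0, 82, 33/2, 77]
R4 ← R4 + (1/2)·R2: [0, 0, 11, -1/2, 7]
R5 ← R5 − (1/2)·R2: [0, 0, 0, 17/2, -3]
R4 ← R4 − (11/82)·R3: [0, 0, 0, -445/164, -273/82]
R5 ← R5 + (1394/445)·R4: [0, 0, 0, 0, -5976/445]
Echelon form has 5 nonzero rows, so rank(B) = 5.
The column space has dimension equal to the rank: 5.

5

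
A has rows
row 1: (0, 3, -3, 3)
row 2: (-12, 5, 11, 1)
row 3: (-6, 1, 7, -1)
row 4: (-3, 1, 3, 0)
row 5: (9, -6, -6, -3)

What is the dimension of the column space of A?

Row reduce to echelon form.
Swap R1 ↔ R2
R3 ← R3 − (1/2)·R1: [0, -3/2, 3/2, -3/2]
R4 ← R4 − (1/4)·R1: [0, -1/4, 1/4, -1/4]
R5 ← R5 + (3/4)·R1: [0, -9/4, 9/4, -9/4]
R3 ← R3 + (1/2)·R2: [0, 0, 0, 0]
R4 ← R4 + (1/12)·R2: [0, 0, 0, 0]
R5 ← R5 + (3/4)·R2: [0, 0, 0, 0]
Echelon form has 2 nonzero rows, so rank(A) = 2.
The column space has dimension equal to the rank: 2.

2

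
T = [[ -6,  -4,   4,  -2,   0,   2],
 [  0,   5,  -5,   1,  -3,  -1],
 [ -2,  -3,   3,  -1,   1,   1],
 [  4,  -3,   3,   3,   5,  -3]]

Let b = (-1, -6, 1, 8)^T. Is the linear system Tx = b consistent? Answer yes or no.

Row reduce the augmented matrix [T | b].
R3 ← R3 − (1/3)·R1: [0, -5/3, 5/3, -1/3, 1, 1/3, 4/3]
R4 ← R4 + (2/3)·R1: [0, -17/3, 17/3, 5/3, 5, -5/3, 22/3]
R3 ← R3 + (1/3)·R2: [0, 0, 0, 0, 0, 0, -2/3]
R4 ← R4 + (17/15)·R2: [0, 0, 0, 14/5, 8/5, -14/5, 8/15]
Swap R3 ↔ R4
The echelon form has 4 nonzero rows; the last pivot sits in the augmented column, so rank(T) = 3 but rank([T|b]) = 4.
Since the ranks differ, the system is inconsistent.

no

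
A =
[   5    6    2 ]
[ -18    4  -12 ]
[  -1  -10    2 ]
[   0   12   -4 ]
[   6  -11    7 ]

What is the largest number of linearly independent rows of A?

Row reduce to echelon form.
R2 ← R2 + (18/5)·R1: [0, 128/5, -24/5]
R3 ← R3 + (1/5)·R1: [0, -44/5, 12/5]
R5 ← R5 − (6/5)·R1: [0, -91/5, 23/5]
R3 ← R3 + (11/32)·R2: [0, 0, 3/4]
R4 ← R4 − (15/32)·R2: [0, 0, -7/4]
R5 ← R5 + (91/128)·R2: [0, 0, 19/16]
R4 ← R4 + (7/3)·R3: [0, 0, 0]
R5 ← R5 − (19/12)·R3: [0, 0, 0]
Echelon form has 3 nonzero rows, so rank(A) = 3.
The rank gives the maximum number of linearly independent rows: 3.

3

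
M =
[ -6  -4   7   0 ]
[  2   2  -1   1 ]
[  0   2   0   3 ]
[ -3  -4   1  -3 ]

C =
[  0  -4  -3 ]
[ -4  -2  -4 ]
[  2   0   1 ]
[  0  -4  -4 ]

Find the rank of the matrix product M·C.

3

First compute MC:
[[ 30,  32,  41],
 [-10, -16, -19],
 [ -8, -16, -20],
 [ 18,  32,  38]]
Now row reduce the product.
R2 ← R2 + (1/3)·R1: [0, -16/3, -16/3]
R3 ← R3 + (4/15)·R1: [0, -112/15, -136/15]
R4 ← R4 − (3/5)·R1: [0, 64/5, 67/5]
R3 ← R3 − (7/5)·R2: [0, 0, -8/5]
R4 ← R4 + (12/5)·R2: [0, 0, 3/5]
R4 ← R4 + (3/8)·R3: [0, 0, 0]
3 nonzero rows, so rank(MC) = 3.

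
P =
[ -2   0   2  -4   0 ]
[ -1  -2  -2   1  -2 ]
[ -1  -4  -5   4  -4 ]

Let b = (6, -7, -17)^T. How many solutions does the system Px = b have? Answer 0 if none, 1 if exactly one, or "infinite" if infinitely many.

infinite

Row reduce the augmented matrix [P | b].
R2 ← R2 − (1/2)·R1: [0, -2, -3, 3, -2, -10]
R3 ← R3 − (1/2)·R1: [0, -4, -6, 6, -4, -20]
R3 ← R3 − (2)·R2: [0, 0, 0, 0, 0, 0]
The echelon form has 2 nonzero rows, and every pivot lies in the first 5 columns, so rank(P) = rank([P|b]) = 2.
The system is consistent.
rank = 2 < 5 unknowns, so there are infinitely many solutions.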